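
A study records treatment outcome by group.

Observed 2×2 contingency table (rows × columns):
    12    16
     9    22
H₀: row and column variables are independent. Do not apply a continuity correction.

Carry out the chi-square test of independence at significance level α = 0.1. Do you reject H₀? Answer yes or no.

Row totals [28, 31], col totals [21, 38], n=59
χ² = (12−9.97)²/9.97 + (16−18.03)²/18.03 + (9−11.03)²/11.03 + (22−19.97)²/19.97 = 1.2266
df = 1
p-value (upper-tail) = 0.26808
At α=0.1: p ≥ α → fail to reject H₀

reject H₀: no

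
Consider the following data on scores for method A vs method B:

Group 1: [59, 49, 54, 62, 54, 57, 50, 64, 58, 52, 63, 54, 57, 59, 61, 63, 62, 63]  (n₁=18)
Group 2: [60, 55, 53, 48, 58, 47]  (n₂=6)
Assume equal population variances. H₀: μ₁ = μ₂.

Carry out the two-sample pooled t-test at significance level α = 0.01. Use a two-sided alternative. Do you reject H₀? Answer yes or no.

x̄₁=57.833, s₁=4.756, n₁=18
x̄₂=53.500, s₂=5.244, n₂=6
s_p² = [17·4.756² + 5·5.244²]/22 = 23.7273
SE = √(s_p²·(1/18+1/6)) = 2.2962
t = (57.833−53.500)/2.2962 = 1.8871
df = 22
p-value (two-sided) = 0.07241
At α=0.01: p ≥ α → fail to reject H₀

reject H₀: no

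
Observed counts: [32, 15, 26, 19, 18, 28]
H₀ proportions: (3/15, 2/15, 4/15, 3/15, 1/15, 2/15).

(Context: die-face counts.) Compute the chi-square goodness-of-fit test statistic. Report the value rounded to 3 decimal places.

test statistic = 20.605

n = 138; E_i = n·p_i = [27.60, 18.40, 36.80, 27.60, 9.20, 18.40]
χ² = (32−27.60)²/27.60 + (15−18.40)²/18.40 + (26−36.80)²/36.80 + (19−27.60)²/27.60 + (18−9.20)²/9.20 + (28−18.40)²/18.40 = 20.6051
df = 5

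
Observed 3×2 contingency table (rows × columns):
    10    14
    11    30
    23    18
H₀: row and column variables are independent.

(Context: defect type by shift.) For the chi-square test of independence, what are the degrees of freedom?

df = (r−1)(c−1) = (3−1)·(2−1) = 2

degrees of freedom = 2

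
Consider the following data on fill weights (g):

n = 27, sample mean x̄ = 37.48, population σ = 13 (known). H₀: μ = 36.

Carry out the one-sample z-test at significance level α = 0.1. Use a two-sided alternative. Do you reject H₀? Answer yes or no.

reject H₀: no

SE = σ/√n = 13/√27 = 2.5019
z = (x̄−μ₀)/SE = (37.48−36)/2.5019 = 0.5916
p-value (two-sided) = 0.55414
At α=0.1: p ≥ α → fail to reject H₀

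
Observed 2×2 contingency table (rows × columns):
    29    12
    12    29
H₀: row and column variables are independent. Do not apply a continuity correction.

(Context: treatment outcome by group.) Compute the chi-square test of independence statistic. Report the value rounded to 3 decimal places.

test statistic = 14.098

Row totals [41, 41], col totals [41, 41], n=82
χ² = (29−20.50)²/20.50 + (12−20.50)²/20.50 + (12−20.50)²/20.50 + (29−20.50)²/20.50 = 14.0976
df = 1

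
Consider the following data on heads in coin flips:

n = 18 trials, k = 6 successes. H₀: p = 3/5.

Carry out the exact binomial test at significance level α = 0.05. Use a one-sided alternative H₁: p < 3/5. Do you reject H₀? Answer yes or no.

Exact binomial: n=18, k=6, p₀=3/5=0.6000
P(X≤6) from Σ C(n,i)·p₀^i·(1−p₀)^(n−i)
p-value (one-sided, H₁ less) = 0.02028
At α=0.05: p < α → reject H₀

reject H₀: yes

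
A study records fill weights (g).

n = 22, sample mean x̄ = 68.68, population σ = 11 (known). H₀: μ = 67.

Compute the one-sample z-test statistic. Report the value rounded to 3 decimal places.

SE = σ/√n = 11/√22 = 2.3452
z = (x̄−μ₀)/SE = (68.68−67)/2.3452 = 0.7164

test statistic = 0.716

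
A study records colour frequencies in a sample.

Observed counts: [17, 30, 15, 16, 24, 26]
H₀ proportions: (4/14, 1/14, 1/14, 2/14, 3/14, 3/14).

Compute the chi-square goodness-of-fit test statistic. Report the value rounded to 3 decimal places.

test statistic = 62.595

n = 128; E_i = n·p_i = [36.57, 9.14, 9.14, 18.29, 27.43, 27.43]
χ² = (17−36.57)²/36.57 + (30−9.14)²/9.14 + (15−9.14)²/9.14 + (16−18.29)²/18.29 + (24−27.43)²/27.43 + (26−27.43)²/27.43 = 62.5951
df = 5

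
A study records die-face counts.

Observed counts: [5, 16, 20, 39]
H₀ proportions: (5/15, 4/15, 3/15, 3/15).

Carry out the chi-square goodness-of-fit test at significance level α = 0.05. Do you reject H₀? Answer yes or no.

reject H₀: yes

n = 80; E_i = n·p_i = [26.67, 21.33, 16.00, 16.00]
χ² = (5−26.67)²/26.67 + (16−21.33)²/21.33 + (20−16.00)²/16.00 + (39−16.00)²/16.00 = 53.0000
df = 3
p-value (upper-tail) = 0.00000
At α=0.05: p < α → reject H₀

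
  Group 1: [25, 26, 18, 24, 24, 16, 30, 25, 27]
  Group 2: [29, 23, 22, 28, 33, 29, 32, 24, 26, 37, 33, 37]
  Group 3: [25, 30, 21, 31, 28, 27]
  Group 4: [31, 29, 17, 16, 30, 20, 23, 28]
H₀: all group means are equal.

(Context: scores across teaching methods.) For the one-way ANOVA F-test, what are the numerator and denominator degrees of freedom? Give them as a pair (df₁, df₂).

degrees of freedom = [3, 31]

k = 4 groups, N = 35 total
df = (k−1, N−k) = (4−1, 35−4) = (3, 31)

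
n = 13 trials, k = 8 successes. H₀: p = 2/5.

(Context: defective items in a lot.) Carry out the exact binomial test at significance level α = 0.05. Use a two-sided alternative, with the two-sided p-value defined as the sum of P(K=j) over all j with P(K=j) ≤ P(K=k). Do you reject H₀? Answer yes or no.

Exact binomial: n=13, k=8, p₀=2/5=0.4000
P(X=j) = C(n,j)·p₀^j·(1−p₀)^(n−j); p = Σ P(X=j) over j with P(X=j) ≤ P(X=8)
p-value (two-sided) = 0.15557
At α=0.05: p ≥ α → fail to reject H₀

reject H₀: no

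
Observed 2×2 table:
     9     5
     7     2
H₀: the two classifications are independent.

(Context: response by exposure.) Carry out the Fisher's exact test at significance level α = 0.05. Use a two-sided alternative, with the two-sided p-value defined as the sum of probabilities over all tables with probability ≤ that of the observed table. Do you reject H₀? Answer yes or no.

Margins: r₁=14, r₂=9, c₁=16, c₂=7, n=23
p_obs = C(14,9)·C(9,7)/C(23,16); sum pmf over tables with pmf ≤ p_obs
p-value (two-sided) = 0.65702
At α=0.05: p ≥ α → fail to reject H₀

reject H₀: no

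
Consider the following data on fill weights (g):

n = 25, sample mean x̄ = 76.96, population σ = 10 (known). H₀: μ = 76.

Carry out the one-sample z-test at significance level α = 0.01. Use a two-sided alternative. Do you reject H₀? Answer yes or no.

SE = σ/√n = 10/√25 = 2.0000
z = (x̄−μ₀)/SE = (76.96−76)/2.0000 = 0.4800
p-value (two-sided) = 0.63123
At α=0.01: p ≥ α → fail to reject H₀

reject H₀: no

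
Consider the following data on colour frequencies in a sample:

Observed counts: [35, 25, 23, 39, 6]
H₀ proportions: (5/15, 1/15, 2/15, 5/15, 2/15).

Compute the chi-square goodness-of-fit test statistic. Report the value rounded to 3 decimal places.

n = 128; E_i = n·p_i = [42.67, 8.53, 17.07, 42.67, 17.07]
χ² = (35−42.67)²/42.67 + (25−8.53)²/8.53 + (23−17.07)²/17.07 + (39−42.67)²/42.67 + (6−17.07)²/17.07 = 42.7070
df = 4

test statistic = 42.707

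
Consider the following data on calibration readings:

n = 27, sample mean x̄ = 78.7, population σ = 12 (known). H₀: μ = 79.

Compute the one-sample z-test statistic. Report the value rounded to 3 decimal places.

test statistic = -0.130

SE = σ/√n = 12/√27 = 2.3094
z = (x̄−μ₀)/SE = (78.7−79)/2.3094 = -0.1299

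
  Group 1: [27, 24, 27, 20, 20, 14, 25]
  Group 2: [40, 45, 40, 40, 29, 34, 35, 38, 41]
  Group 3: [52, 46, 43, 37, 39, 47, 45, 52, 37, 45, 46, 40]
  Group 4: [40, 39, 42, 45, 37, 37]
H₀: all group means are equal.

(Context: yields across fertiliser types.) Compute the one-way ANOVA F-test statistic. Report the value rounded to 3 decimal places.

test statistic = 33.328

Group means [22.43, 38.00, 44.08, 40.00], grand mean 37.294
SSB = Σnᵢ(x̄ᵢ−x̄)² = 2148.428; SSW = ΣΣ(x−x̄ᵢ)² = 644.631
MSB = 2148.428/3 = 716.1426; MSW = 644.631/30 = 21.4877
F = MSB/MSW = 33.3280
df = (3, 30)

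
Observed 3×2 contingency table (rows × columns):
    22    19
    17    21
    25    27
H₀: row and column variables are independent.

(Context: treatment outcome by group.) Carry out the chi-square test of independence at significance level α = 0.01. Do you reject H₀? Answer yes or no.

Row totals [41, 38, 52], col totals [64, 67], n=131
χ² = (22−20.03)²/20.03 + (19−20.97)²/20.97 + (17−18.56)²/18.56 + (21−19.44)²/19.44 + (25−25.40)²/25.40 + (27−26.60)²/26.60 = 0.6491
df = 2
p-value (upper-tail) = 0.72284
At α=0.01: p ≥ α → fail to reject H₀

reject H₀: no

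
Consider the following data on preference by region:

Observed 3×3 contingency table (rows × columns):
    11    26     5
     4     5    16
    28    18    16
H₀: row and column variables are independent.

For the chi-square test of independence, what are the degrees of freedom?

df = (r−1)(c−1) = (3−1)·(3−1) = 4

degrees of freedom = 4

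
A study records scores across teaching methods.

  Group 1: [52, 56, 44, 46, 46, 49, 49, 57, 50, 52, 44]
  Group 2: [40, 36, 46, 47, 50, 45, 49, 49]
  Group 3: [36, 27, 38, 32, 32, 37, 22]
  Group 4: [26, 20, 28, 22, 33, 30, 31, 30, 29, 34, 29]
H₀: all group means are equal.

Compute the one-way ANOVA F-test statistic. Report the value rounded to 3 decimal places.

Group means [49.55, 45.25, 32.00, 28.36], grand mean 39.000
SSB = Σnᵢ(x̄ᵢ−x̄)² = 3123.227; SSW = ΣΣ(x−x̄ᵢ)² = 748.773
MSB = 3123.227/3 = 1041.0758; MSW = 748.773/33 = 22.6901
F = MSB/MSW = 45.8824
df = (3, 33)

test statistic = 45.882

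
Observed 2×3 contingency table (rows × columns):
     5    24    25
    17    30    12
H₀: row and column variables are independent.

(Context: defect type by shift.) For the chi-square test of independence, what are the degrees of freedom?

df = (r−1)(c−1) = (2−1)·(3−1) = 2

degrees of freedom = 2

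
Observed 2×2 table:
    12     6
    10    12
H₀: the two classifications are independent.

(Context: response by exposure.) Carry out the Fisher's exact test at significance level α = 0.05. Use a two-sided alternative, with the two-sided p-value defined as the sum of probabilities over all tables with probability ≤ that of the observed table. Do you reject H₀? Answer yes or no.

Margins: r₁=18, r₂=22, c₁=22, c₂=18, n=40
p_obs = C(18,12)·C(22,10)/C(40,22); sum pmf over tables with pmf ≤ p_obs
p-value (two-sided) = 0.21571
At α=0.05: p ≥ α → fail to reject H₀

reject H₀: no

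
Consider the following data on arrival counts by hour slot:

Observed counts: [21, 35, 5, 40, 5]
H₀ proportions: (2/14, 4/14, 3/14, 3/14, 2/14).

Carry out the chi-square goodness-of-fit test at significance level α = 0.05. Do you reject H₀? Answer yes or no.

n = 106; E_i = n·p_i = [15.14, 30.29, 22.71, 22.71, 15.14]
χ² = (21−15.14)²/15.14 + (35−30.29)²/30.29 + (5−22.71)²/22.71 + (40−22.71)²/22.71 + (5−15.14)²/15.14 = 36.7626
df = 4
p-value (upper-tail) = 0.00000
At α=0.05: p < α → reject H₀

reject H₀: yes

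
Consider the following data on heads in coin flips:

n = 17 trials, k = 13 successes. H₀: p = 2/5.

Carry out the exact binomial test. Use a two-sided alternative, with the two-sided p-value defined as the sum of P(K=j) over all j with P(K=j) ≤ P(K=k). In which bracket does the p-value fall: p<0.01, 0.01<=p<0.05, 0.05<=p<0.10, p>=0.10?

p-value bracket: p<0.01

Exact binomial: n=17, k=13, p₀=2/5=0.4000
P(X=j) = C(n,j)·p₀^j·(1−p₀)^(n−j); p = Σ P(X=j) over j with P(X=j) ≤ P(X=13)
p-value (two-sided) = 0.00461
→ bracket: p<0.01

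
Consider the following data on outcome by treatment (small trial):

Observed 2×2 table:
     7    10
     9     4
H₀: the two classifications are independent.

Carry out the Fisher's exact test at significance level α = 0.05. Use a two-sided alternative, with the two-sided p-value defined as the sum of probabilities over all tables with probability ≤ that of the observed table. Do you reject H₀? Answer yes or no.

Margins: r₁=17, r₂=13, c₁=16, c₂=14, n=30
p_obs = C(17,7)·C(13,9)/C(30,16); sum pmf over tables with pmf ≤ p_obs
p-value (two-sided) = 0.15898
At α=0.05: p ≥ α → fail to reject H₀

reject H₀: no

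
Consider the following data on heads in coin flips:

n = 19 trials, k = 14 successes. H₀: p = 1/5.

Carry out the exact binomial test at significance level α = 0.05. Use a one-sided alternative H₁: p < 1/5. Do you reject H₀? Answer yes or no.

reject H₀: no

Exact binomial: n=19, k=14, p₀=1/5=0.2000
P(X≤14) from Σ C(n,i)·p₀^i·(1−p₀)^(n−i)
p-value (one-sided, H₁ less) = 1.00000
At α=0.05: p ≥ α → fail to reject H₀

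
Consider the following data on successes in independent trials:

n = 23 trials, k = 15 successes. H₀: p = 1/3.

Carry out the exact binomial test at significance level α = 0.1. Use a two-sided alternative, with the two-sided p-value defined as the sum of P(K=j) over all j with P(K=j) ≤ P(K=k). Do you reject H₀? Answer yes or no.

Exact binomial: n=23, k=15, p₀=1/3=0.3333
P(X=j) = C(n,j)·p₀^j·(1−p₀)^(n−j); p = Σ P(X=j) over j with P(X=j) ≤ P(X=15)
p-value (two-sided) = 0.00286
At α=0.1: p < α → reject H₀

reject H₀: yes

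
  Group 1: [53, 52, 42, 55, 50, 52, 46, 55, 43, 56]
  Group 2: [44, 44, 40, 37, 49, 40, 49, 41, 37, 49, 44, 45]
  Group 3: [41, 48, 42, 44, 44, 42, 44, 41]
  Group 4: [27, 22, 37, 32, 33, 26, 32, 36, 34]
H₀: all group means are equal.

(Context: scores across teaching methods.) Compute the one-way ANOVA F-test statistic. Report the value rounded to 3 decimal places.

Group means [50.40, 43.25, 43.25, 31.00], grand mean 42.256
SSB = Σnᵢ(x̄ᵢ−x̄)² = 1823.286; SSW = ΣΣ(x−x̄ᵢ)² = 674.150
MSB = 1823.286/3 = 607.7620; MSW = 674.150/35 = 19.2614
F = MSB/MSW = 31.5533
df = (3, 35)

test statistic = 31.553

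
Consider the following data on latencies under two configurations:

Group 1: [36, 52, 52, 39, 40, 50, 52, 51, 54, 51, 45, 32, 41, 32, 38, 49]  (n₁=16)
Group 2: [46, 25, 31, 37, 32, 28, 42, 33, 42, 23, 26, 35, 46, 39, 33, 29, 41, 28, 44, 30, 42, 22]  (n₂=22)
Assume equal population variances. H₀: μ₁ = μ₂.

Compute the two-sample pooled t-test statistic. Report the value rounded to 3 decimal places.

x̄₁=44.625, s₁=7.676, n₁=16
x̄₂=34.273, s₂=7.560, n₂=22
s_p² = [15·7.676² + 21·7.560²]/36 = 57.8920
SE = √(s_p²·(1/16+1/22)) = 2.4999
t = (44.625−34.273)/2.4999 = 4.1410
df = 36

test statistic = 4.141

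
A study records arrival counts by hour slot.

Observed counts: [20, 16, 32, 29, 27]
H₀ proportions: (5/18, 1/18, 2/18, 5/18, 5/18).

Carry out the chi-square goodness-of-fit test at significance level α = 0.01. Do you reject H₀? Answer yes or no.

reject H₀: yes

n = 124; E_i = n·p_i = [34.44, 6.89, 13.78, 34.44, 34.44]
χ² = (20−34.44)²/34.44 + (16−6.89)²/6.89 + (32−13.78)²/13.78 + (29−34.44)²/34.44 + (27−34.44)²/34.44 = 44.6774
df = 4
p-value (upper-tail) = 0.00000
At α=0.01: p < α → reject H₀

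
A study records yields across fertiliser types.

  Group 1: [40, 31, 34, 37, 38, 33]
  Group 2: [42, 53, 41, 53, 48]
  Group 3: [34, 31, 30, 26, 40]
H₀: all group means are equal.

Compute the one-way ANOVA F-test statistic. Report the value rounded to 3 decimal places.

Group means [35.50, 47.40, 32.20], grand mean 38.188
SSB = Σnᵢ(x̄ᵢ−x̄)² = 646.937; SSW = ΣΣ(x−x̄ᵢ)² = 299.500
MSB = 646.937/2 = 323.4687; MSW = 299.500/13 = 23.0385
F = MSB/MSW = 14.0404
df = (2, 13)

test statistic = 14.040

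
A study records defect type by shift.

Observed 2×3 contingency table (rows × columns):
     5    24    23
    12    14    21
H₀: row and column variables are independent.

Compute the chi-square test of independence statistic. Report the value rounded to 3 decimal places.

Row totals [52, 47], col totals [17, 38, 44], n=99
χ² = (5−8.93)²/8.93 + (24−19.96)²/19.96 + (23−23.11)²/23.11 + (12−8.07)²/8.07 + (14−18.04)²/18.04 + (21−20.89)²/20.89 = 5.3660
df = 2

test statistic = 5.366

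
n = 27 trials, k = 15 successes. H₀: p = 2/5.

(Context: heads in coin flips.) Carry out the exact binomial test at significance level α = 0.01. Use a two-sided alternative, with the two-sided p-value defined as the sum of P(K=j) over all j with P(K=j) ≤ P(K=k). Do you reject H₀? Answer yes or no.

Exact binomial: n=27, k=15, p₀=2/5=0.4000
P(X=j) = C(n,j)·p₀^j·(1−p₀)^(n−j); p = Σ P(X=j) over j with P(X=j) ≤ P(X=15)
p-value (two-sided) = 0.11642
At α=0.01: p ≥ α → fail to reject H₀

reject H₀: no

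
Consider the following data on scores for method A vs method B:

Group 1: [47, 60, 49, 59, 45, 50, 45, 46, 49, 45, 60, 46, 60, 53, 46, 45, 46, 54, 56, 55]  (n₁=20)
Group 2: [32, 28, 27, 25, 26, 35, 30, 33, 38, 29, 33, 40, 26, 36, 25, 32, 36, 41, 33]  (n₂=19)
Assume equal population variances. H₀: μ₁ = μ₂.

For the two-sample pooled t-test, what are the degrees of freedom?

degrees of freedom = 37

df = n₁ + n₂ − 2 = 20 + 19 − 2 = 37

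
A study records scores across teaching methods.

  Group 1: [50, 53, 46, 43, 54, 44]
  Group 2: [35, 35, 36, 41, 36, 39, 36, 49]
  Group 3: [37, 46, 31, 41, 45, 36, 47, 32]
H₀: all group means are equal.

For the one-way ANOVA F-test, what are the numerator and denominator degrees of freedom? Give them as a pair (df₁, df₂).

degrees of freedom = [2, 19]

k = 3 groups, N = 22 total
df = (k−1, N−k) = (3−1, 22−3) = (2, 19)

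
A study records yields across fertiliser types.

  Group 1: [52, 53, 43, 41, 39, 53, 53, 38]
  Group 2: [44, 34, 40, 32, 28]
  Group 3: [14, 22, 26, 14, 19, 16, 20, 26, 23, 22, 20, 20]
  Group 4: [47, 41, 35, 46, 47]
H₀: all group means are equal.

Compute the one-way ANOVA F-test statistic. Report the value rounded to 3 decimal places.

Group means [46.50, 35.60, 20.17, 43.20], grand mean 33.600
SSB = Σnᵢ(x̄ᵢ−x̄)² = 3977.533; SSW = ΣΣ(x−x̄ᵢ)² = 777.667
MSB = 3977.533/3 = 1325.8444; MSW = 777.667/26 = 29.9103
F = MSB/MSW = 44.3274
df = (3, 26)

test statistic = 44.327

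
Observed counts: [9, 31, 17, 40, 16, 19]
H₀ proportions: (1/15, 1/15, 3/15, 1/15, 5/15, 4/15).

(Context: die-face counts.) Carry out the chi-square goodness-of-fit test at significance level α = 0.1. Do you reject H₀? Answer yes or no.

n = 132; E_i = n·p_i = [8.80, 8.80, 26.40, 8.80, 44.00, 35.20]
χ² = (9−8.80)²/8.80 + (31−8.80)²/8.80 + (17−26.40)²/26.40 + (40−8.80)²/8.80 + (16−44.00)²/44.00 + (19−35.20)²/35.20 = 195.2481
df = 5
p-value (upper-tail) = 0.00000
At α=0.1: p < α → reject H₀

reject H₀: yes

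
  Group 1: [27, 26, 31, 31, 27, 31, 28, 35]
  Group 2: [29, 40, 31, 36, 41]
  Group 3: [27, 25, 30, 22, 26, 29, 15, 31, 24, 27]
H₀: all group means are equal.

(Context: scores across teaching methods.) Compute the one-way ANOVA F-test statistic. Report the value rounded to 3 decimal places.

test statistic = 8.718

Group means [29.50, 35.40, 25.60], grand mean 29.087
SSB = Σnᵢ(x̄ᵢ−x̄)² = 322.226; SSW = ΣΣ(x−x̄ᵢ)² = 369.600
MSB = 322.226/2 = 161.1130; MSW = 369.600/20 = 18.4800
F = MSB/MSW = 8.7182
df = (2, 20)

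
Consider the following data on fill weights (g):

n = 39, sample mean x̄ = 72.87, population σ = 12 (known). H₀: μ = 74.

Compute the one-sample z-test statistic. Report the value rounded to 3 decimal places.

SE = σ/√n = 12/√39 = 1.9215
z = (x̄−μ₀)/SE = (72.87−74)/1.9215 = -0.5881

test statistic = -0.588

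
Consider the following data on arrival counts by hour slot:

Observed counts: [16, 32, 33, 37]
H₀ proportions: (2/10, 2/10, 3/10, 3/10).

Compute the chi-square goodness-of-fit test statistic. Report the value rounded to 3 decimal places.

test statistic = 5.672

n = 118; E_i = n·p_i = [23.60, 23.60, 35.40, 35.40]
χ² = (16−23.60)²/23.60 + (32−23.60)²/23.60 + (33−35.40)²/35.40 + (37−35.40)²/35.40 = 5.6723
df = 3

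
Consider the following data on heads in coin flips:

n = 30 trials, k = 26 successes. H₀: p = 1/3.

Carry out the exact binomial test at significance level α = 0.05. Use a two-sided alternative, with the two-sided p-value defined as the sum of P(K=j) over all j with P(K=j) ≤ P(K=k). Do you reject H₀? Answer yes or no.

reject H₀: yes

Exact binomial: n=30, k=26, p₀=1/3=0.3333
P(X=j) = C(n,j)·p₀^j·(1−p₀)^(n−j); p = Σ P(X=j) over j with P(X=j) ≤ P(X=26)
p-value (two-sided) = 0.00000
At α=0.05: p < α → reject H₀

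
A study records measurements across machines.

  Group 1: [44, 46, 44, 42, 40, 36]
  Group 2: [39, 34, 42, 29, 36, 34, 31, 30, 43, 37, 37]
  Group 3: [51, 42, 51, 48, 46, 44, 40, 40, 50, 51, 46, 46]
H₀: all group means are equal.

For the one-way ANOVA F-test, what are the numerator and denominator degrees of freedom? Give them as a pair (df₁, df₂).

k = 3 groups, N = 29 total
df = (k−1, N−k) = (3−1, 29−3) = (2, 26)

degrees of freedom = [2, 26]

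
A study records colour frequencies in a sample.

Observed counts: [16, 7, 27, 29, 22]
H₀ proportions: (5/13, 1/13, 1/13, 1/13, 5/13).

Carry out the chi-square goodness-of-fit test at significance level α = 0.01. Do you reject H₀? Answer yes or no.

reject H₀: yes

n = 101; E_i = n·p_i = [38.85, 7.77, 7.77, 7.77, 38.85]
χ² = (16−38.85)²/38.85 + (7−7.77)²/7.77 + (27−7.77)²/7.77 + (29−7.77)²/7.77 + (22−38.85)²/38.85 = 126.4356
df = 4
p-value (upper-tail) = 0.00000
At α=0.01: p < α → reject H₀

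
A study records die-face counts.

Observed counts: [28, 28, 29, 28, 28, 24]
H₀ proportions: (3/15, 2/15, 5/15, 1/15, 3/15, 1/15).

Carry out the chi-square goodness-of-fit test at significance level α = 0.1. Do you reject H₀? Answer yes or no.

n = 165; E_i = n·p_i = [33.00, 22.00, 55.00, 11.00, 33.00, 11.00]
χ² = (28−33.00)²/33.00 + (28−22.00)²/22.00 + (29−55.00)²/55.00 + (28−11.00)²/11.00 + (28−33.00)²/33.00 + (24−11.00)²/11.00 = 57.0788
df = 5
p-value (upper-tail) = 0.00000
At α=0.1: p < α → reject H₀

reject H₀: yes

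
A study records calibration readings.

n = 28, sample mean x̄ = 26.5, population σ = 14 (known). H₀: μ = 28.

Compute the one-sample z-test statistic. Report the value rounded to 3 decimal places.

SE = σ/√n = 14/√28 = 2.6458
z = (x̄−μ₀)/SE = (26.5−28)/2.6458 = -0.5669

test statistic = -0.567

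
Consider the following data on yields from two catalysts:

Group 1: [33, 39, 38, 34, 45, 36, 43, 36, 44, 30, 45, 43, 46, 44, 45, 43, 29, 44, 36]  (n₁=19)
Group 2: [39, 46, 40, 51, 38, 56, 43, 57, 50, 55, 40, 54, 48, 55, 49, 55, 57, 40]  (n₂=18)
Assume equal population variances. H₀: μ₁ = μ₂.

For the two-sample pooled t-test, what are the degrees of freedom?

df = n₁ + n₂ − 2 = 19 + 18 − 2 = 35

degrees of freedom = 35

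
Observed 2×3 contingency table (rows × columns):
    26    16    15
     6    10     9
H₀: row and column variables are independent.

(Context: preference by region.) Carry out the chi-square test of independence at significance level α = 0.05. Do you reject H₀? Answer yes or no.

Row totals [57, 25], col totals [32, 26, 24], n=82
χ² = (26−22.24)²/22.24 + (16−18.07)²/18.07 + (15−16.68)²/16.68 + (6−9.76)²/9.76 + (10−7.93)²/7.93 + (9−7.32)²/7.32 = 3.4172
df = 2
p-value (upper-tail) = 0.18112
At α=0.05: p ≥ α → fail to reject H₀

reject H₀: no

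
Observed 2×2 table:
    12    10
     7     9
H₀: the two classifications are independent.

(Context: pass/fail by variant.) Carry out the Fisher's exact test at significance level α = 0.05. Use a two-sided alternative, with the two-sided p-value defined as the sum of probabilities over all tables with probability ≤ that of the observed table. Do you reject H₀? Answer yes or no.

Margins: r₁=22, r₂=16, c₁=19, c₂=19, n=38
p_obs = C(22,12)·C(16,7)/C(38,19); sum pmf over tables with pmf ≤ p_obs
p-value (two-sided) = 0.74314
At α=0.05: p ≥ α → fail to reject H₀

reject H₀: no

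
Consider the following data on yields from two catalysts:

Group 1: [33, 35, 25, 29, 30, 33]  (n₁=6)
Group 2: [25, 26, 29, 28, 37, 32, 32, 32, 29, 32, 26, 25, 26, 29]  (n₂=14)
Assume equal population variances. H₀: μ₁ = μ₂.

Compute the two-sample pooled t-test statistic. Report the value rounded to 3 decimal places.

x̄₁=30.833, s₁=3.601, n₁=6
x̄₂=29.143, s₂=3.505, n₂=14
s_p² = [5·3.601² + 13·3.505²]/18 = 12.4749
SE = √(s_p²·(1/6+1/14)) = 1.7234
t = (30.833−29.143)/1.7234 = 0.9809
df = 18

test statistic = 0.981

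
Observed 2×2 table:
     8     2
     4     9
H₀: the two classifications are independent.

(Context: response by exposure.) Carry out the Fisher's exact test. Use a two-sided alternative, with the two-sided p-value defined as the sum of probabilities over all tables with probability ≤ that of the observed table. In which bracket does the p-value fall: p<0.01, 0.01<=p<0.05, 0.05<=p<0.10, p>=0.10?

p-value bracket: 0.01<=p<0.05

Margins: r₁=10, r₂=13, c₁=12, c₂=11, n=23
p_obs = C(10,8)·C(13,4)/C(23,12); sum pmf over tables with pmf ≤ p_obs
p-value (two-sided) = 0.03607
→ bracket: 0.01<=p<0.05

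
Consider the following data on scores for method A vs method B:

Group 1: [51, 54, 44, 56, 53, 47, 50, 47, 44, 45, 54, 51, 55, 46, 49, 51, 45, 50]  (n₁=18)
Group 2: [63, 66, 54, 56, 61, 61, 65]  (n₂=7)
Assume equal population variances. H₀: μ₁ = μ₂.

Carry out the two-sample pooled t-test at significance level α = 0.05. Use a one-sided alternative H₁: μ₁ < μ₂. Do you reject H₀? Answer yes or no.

x̄₁=49.556, s₁=3.899, n₁=18
x̄₂=60.857, s₂=4.451, n₂=7
s_p² = [17·3.899² + 6·4.451²]/23 = 16.4044
SE = √(s_p²·(1/18+1/7)) = 1.8041
t = (49.556−60.857)/1.8041 = -6.2643
df = 23
p-value (one-sided, H₁ less) = 0.00000
At α=0.05: p < α → reject H₀

reject H₀: yes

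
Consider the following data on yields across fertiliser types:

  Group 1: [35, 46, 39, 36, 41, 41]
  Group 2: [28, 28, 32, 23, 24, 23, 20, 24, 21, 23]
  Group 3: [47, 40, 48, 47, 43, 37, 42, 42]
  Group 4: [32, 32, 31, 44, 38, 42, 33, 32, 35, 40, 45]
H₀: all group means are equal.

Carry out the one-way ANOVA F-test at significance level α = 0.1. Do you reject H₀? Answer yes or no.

reject H₀: yes

Group means [39.67, 24.60, 43.25, 36.73], grand mean 35.257
SSB = Σnᵢ(x̄ᵢ−x̄)² = 1787.271; SSW = ΣΣ(x−x̄ᵢ)² = 581.415
MSB = 1787.271/3 = 595.7569; MSW = 581.415/31 = 18.7553
F = MSB/MSW = 31.7647
df = (3, 31)
p-value (upper-tail) = 0.00000
At α=0.1: p < α → reject H₀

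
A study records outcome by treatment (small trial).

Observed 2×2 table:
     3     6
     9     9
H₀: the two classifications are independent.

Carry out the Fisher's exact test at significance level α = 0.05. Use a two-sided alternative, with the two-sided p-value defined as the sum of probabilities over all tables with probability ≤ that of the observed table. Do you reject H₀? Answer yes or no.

reject H₀: no

Margins: r₁=9, r₂=18, c₁=12, c₂=15, n=27
p_obs = C(9,3)·C(18,9)/C(27,12); sum pmf over tables with pmf ≤ p_obs
p-value (two-sided) = 0.68284
At α=0.05: p ≥ α → fail to reject H₀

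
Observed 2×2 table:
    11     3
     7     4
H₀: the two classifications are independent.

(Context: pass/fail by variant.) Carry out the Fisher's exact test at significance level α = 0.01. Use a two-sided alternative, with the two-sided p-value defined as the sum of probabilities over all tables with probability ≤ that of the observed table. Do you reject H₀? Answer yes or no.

reject H₀: no

Margins: r₁=14, r₂=11, c₁=18, c₂=7, n=25
p_obs = C(14,11)·C(11,7)/C(25,18); sum pmf over tables with pmf ≤ p_obs
p-value (two-sided) = 0.65641
At α=0.01: p ≥ α → fail to reject H₀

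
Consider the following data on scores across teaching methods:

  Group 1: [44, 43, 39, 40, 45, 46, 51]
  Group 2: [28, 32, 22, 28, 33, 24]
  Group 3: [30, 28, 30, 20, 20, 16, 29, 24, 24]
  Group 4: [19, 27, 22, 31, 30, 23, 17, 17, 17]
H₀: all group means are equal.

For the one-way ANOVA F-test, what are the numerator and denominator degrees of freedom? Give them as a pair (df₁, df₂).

k = 4 groups, N = 31 total
df = (k−1, N−k) = (4−1, 31−4) = (3, 27)

degrees of freedom = [3, 27]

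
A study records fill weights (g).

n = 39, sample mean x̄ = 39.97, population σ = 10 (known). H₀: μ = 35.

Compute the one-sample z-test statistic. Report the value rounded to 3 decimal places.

test statistic = 3.104

SE = σ/√n = 10/√39 = 1.6013
z = (x̄−μ₀)/SE = (39.97−35)/1.6013 = 3.1038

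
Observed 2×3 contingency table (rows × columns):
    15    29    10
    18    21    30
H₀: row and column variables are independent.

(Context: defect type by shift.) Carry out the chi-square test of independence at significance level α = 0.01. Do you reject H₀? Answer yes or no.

Row totals [54, 69], col totals [33, 50, 40], n=123
χ² = (15−14.49)²/14.49 + (29−21.95)²/21.95 + (10−17.56)²/17.56 + (18−18.51)²/18.51 + (21−28.05)²/28.05 + (30−22.44)²/22.44 = 9.8703
df = 2
p-value (upper-tail) = 0.00719
At α=0.01: p < α → reject H₀

reject H₀: yes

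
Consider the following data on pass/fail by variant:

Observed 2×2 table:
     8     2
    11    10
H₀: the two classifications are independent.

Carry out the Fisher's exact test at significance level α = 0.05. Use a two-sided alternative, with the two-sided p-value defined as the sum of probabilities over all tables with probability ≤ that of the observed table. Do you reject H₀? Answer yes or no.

reject H₀: no

Margins: r₁=10, r₂=21, c₁=19, c₂=12, n=31
p_obs = C(10,8)·C(21,11)/C(31,19); sum pmf over tables with pmf ≤ p_obs
p-value (two-sided) = 0.23961
At α=0.05: p ≥ α → fail to reject H₀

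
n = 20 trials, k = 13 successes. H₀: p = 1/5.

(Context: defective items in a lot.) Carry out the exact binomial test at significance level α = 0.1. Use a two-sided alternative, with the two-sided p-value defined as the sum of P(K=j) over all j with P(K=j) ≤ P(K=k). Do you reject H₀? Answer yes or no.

reject H₀: yes

Exact binomial: n=20, k=13, p₀=1/5=0.2000
P(X=j) = C(n,j)·p₀^j·(1−p₀)^(n−j); p = Σ P(X=j) over j with P(X=j) ≤ P(X=13)
p-value (two-sided) = 0.00002
At α=0.1: p < α → reject H₀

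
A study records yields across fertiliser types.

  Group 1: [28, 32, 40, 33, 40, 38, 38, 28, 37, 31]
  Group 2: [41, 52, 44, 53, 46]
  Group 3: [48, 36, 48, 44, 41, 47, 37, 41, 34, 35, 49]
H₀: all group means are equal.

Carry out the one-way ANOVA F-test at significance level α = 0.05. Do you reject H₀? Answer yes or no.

reject H₀: yes

Group means [34.50, 47.20, 41.82], grand mean 40.038
SSB = Σnᵢ(x̄ᵢ−x̄)² = 598.025; SSW = ΣΣ(x−x̄ᵢ)² = 628.936
MSB = 598.025/2 = 299.0126; MSW = 628.936/23 = 27.3451
F = MSB/MSW = 10.9348
df = (2, 23)
p-value (upper-tail) = 0.00046
At α=0.05: p < α → reject H₀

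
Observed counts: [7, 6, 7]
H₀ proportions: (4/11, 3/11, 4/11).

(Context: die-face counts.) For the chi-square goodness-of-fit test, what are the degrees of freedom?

degrees of freedom = 2

df = k − 1 = 3 − 1 = 2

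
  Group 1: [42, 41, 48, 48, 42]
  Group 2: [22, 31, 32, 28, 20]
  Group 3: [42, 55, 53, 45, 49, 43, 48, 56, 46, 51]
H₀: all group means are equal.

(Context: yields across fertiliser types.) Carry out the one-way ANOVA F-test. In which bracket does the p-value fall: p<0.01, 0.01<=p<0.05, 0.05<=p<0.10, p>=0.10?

Group means [44.20, 26.60, 48.80], grand mean 42.100
SSB = Σnᵢ(x̄ᵢ−x̄)² = 1672.200; SSW = ΣΣ(x−x̄ᵢ)² = 379.600
MSB = 1672.200/2 = 836.1000; MSW = 379.600/17 = 22.3294
F = MSB/MSW = 37.4439
df = (2, 17)
p-value (upper-tail) = 0.00000
→ bracket: p<0.01

p-value bracket: p<0.01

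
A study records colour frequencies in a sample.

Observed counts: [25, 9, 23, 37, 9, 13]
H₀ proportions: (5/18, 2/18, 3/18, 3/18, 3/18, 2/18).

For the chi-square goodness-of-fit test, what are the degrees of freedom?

df = k − 1 = 6 − 1 = 5

degrees of freedom = 5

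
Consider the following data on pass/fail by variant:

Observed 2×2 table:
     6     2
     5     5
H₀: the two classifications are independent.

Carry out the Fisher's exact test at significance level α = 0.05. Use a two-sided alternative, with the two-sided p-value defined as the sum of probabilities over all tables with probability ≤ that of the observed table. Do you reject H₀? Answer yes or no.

Margins: r₁=8, r₂=10, c₁=11, c₂=7, n=18
p_obs = C(8,6)·C(10,5)/C(18,11); sum pmf over tables with pmf ≤ p_obs
p-value (two-sided) = 0.36652
At α=0.05: p ≥ α → fail to reject H₀

reject H₀: no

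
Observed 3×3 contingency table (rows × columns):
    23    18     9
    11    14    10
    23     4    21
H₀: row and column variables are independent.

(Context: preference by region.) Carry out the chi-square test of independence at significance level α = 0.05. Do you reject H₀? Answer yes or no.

reject H₀: yes

Row totals [50, 35, 48], col totals [57, 36, 40], n=133
χ² = (23−21.43)²/21.43 + (18−13.53)²/13.53 + (9−15.04)²/15.04 + (11−15.00)²/15.00 + (14−9.47)²/9.47 + (10−10.53)²/10.53 + (23−20.57)²/20.57 + (4−12.99)²/12.99 + (21−14.44)²/14.44 = 16.7639
df = 4
p-value (upper-tail) = 0.00215
At α=0.05: p < α → reject H₀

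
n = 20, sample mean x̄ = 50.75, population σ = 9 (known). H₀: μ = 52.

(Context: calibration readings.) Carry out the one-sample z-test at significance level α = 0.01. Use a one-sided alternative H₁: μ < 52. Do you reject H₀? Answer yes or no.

SE = σ/√n = 9/√20 = 2.0125
z = (x̄−μ₀)/SE = (50.75−52)/2.0125 = -0.6211
p-value (one-sided, H₁ less) = 0.26726
At α=0.01: p ≥ α → fail to reject H₀

reject H₀: no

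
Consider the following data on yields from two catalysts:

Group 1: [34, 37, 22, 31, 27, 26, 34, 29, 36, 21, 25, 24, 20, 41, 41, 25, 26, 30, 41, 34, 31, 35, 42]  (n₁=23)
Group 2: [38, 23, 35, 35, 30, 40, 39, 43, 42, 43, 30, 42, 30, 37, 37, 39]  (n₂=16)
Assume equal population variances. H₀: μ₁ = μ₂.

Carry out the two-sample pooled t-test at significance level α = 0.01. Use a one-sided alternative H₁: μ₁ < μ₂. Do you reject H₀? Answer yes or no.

reject H₀: yes

x̄₁=30.957, s₁=6.806, n₁=23
x̄₂=36.438, s₂=5.692, n₂=16
s_p² = [22·6.806² + 15·5.692²]/37 = 40.6728
SE = √(s_p²·(1/23+1/16)) = 2.0762
t = (30.957−36.438)/2.0762 = -2.6400
df = 37
p-value (one-sided, H₁ less) = 0.00603
At α=0.01: p < α → reject H₀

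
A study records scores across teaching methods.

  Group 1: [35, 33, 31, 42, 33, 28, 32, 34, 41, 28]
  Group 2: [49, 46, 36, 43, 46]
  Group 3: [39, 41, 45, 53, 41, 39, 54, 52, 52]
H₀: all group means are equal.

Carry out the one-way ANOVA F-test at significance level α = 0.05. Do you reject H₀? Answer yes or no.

reject H₀: yes

Group means [33.70, 44.00, 46.22], grand mean 40.542
SSB = Σnᵢ(x̄ᵢ−x̄)² = 818.303; SSW = ΣΣ(x−x̄ᵢ)² = 631.656
MSB = 818.303/2 = 409.1514; MSW = 631.656/21 = 30.0788
F = MSB/MSW = 13.6026
df = (2, 21)
p-value (upper-tail) = 0.00016
At α=0.05: p < α → reject H₀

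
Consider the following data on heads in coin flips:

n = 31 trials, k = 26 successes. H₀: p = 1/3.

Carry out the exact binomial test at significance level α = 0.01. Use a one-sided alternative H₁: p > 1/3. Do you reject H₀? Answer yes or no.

Exact binomial: n=31, k=26, p₀=1/3=0.3333
P(X≥26) from Σ C(n,i)·p₀^i·(1−p₀)^(n−i)
p-value (one-sided, H₁ greater) = 0.00000
At α=0.01: p < α → reject H₀

reject H₀: yes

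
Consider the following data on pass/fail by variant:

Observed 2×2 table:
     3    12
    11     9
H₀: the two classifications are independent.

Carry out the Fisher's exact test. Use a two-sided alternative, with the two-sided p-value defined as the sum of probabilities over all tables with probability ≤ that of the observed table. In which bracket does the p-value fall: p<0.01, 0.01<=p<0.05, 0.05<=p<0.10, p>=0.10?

Margins: r₁=15, r₂=20, c₁=14, c₂=21, n=35
p_obs = C(15,3)·C(20,11)/C(35,14); sum pmf over tables with pmf ≤ p_obs
p-value (two-sided) = 0.04614
→ bracket: 0.01<=p<0.05

p-value bracket: 0.01<=p<0.05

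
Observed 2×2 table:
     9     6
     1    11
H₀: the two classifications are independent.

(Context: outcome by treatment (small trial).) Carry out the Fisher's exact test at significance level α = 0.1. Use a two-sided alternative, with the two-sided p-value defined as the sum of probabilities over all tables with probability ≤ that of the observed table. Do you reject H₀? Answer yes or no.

Margins: r₁=15, r₂=12, c₁=10, c₂=17, n=27
p_obs = C(15,9)·C(12,1)/C(27,10); sum pmf over tables with pmf ≤ p_obs
p-value (two-sided) = 0.01404
At α=0.1: p < α → reject H₀

reject H₀: yes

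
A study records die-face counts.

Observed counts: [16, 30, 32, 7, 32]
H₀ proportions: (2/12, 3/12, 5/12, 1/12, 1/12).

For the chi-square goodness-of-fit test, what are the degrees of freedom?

df = k − 1 = 5 − 1 = 4

degrees of freedom = 4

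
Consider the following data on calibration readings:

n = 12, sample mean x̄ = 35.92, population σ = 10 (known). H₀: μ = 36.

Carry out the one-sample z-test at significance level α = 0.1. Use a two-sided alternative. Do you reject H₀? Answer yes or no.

SE = σ/√n = 10/√12 = 2.8868
z = (x̄−μ₀)/SE = (35.92−36)/2.8868 = -0.0277
p-value (two-sided) = 0.97789
At α=0.1: p ≥ α → fail to reject H₀

reject H₀: no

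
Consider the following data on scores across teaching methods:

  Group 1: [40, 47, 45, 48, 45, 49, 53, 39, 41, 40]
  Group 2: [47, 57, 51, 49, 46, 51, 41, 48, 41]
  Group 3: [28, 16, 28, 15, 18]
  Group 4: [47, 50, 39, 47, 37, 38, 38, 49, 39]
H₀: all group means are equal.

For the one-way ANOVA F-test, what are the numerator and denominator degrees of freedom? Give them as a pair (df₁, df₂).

degrees of freedom = [3, 29]

k = 4 groups, N = 33 total
df = (k−1, N−k) = (4−1, 33−4) = (3, 29)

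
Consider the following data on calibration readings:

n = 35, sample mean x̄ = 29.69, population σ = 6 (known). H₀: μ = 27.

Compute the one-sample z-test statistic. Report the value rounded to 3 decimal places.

SE = σ/√n = 6/√35 = 1.0142
z = (x̄−μ₀)/SE = (29.69−27)/1.0142 = 2.6524

test statistic = 2.652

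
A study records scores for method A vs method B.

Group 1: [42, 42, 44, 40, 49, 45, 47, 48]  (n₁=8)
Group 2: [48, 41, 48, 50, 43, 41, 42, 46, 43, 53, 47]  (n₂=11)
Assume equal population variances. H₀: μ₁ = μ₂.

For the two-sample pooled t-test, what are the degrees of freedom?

degrees of freedom = 17

df = n₁ + n₂ − 2 = 8 + 11 − 2 = 17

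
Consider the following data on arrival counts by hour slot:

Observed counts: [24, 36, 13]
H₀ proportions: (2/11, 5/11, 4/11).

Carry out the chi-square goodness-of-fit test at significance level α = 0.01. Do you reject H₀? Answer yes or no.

reject H₀: yes

n = 73; E_i = n·p_i = [13.27, 33.18, 26.55]
χ² = (24−13.27)²/13.27 + (36−33.18)²/33.18 + (13−26.55)²/26.55 = 15.8212
df = 2
p-value (upper-tail) = 0.00037
At α=0.01: p < α → reject H₀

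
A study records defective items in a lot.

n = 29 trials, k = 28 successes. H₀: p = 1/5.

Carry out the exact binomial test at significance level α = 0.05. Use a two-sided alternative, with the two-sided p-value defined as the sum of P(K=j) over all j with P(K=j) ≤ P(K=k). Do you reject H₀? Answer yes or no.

reject H₀: yes

Exact binomial: n=29, k=28, p₀=1/5=0.2000
P(X=j) = C(n,j)·p₀^j·(1−p₀)^(n−j); p = Σ P(X=j) over j with P(X=j) ≤ P(X=28)
p-value (two-sided) = 0.00000
At α=0.05: p < α → reject H₀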